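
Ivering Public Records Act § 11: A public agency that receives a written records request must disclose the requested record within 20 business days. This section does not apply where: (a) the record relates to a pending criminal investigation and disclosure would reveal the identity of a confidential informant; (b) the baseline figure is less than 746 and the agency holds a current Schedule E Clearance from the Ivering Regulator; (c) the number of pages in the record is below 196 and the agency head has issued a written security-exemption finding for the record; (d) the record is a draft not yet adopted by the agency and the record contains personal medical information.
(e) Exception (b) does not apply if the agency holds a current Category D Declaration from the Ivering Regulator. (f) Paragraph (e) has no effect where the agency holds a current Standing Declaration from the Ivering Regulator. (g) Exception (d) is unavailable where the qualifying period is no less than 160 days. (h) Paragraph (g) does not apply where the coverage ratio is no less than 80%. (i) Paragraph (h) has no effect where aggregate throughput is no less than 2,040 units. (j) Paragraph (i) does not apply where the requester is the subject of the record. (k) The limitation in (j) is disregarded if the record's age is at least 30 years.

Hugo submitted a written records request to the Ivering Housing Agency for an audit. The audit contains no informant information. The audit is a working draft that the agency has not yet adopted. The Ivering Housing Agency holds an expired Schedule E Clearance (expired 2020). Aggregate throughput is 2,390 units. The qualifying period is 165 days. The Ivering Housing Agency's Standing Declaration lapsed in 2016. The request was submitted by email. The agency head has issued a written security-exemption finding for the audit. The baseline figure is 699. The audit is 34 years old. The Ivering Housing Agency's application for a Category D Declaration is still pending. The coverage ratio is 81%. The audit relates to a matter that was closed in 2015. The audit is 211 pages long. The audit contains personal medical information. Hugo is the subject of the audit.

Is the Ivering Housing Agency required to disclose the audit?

Yes — the Ivering Housing Agency must disclose the audit.

Exception (a) does not apply: the audit relates to a closed matter.
Exception (b) does not apply: there is no Schedule E Clearance in force.
Exception (c) does not apply: the number of pages in the record is 211, not below 196.
All of (d)'s requirements are met (the audit is an unadopted draft; the audit contains personal medical information). But: (g) operates against (d): the qualifying period is 165 days, meeting the 160 days threshold. (h) is triggered (the coverage ratio is 81%, meeting the 80% threshold), but is displaced by (i): (i) operates against (h): aggregate throughput is 2,390 units, meeting the 2,040 units threshold. (j) is triggered (Hugo is the subject of the audit), but is set aside by (k): (k) is engaged — the record's age is 34 years, meeting the 30 years threshold. Exception (d) does not apply.
Every exception is unavailable, so the rule governs.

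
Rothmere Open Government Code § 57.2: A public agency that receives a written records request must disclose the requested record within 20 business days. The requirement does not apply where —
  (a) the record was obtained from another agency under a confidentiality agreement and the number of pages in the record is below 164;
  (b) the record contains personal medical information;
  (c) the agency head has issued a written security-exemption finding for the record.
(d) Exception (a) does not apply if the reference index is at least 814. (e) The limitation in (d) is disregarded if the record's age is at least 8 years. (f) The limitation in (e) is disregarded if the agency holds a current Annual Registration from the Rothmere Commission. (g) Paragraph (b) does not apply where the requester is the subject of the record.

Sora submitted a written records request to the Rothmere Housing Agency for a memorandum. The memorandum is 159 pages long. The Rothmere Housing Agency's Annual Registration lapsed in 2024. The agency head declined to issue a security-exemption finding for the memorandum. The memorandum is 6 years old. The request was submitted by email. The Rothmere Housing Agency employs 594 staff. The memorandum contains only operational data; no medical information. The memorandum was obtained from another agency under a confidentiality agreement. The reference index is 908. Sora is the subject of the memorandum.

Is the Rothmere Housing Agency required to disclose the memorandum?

Exception (a) is satisfied on its face — the memorandum was obtained under a confidentiality agreement; the number of pages in the record is 159, below the 164 limit. However, paragraphs (d)–(f) must be considered: (d) applies — the reference index is 908, meeting the 814 threshold. (e) does not operate here (the record's age is 6 years, short of 8 years), so (d) stands. So (a) is unavailable.
Exception (b) fails — the memorandum contains only operational data.
Exception (c) fails — the agency head declined to issue a security-exemption finding.
No exception is made out. the Rothmere Housing Agency falls within the general rule.

Yes — the Rothmere Housing Agency must disclose the memorandum.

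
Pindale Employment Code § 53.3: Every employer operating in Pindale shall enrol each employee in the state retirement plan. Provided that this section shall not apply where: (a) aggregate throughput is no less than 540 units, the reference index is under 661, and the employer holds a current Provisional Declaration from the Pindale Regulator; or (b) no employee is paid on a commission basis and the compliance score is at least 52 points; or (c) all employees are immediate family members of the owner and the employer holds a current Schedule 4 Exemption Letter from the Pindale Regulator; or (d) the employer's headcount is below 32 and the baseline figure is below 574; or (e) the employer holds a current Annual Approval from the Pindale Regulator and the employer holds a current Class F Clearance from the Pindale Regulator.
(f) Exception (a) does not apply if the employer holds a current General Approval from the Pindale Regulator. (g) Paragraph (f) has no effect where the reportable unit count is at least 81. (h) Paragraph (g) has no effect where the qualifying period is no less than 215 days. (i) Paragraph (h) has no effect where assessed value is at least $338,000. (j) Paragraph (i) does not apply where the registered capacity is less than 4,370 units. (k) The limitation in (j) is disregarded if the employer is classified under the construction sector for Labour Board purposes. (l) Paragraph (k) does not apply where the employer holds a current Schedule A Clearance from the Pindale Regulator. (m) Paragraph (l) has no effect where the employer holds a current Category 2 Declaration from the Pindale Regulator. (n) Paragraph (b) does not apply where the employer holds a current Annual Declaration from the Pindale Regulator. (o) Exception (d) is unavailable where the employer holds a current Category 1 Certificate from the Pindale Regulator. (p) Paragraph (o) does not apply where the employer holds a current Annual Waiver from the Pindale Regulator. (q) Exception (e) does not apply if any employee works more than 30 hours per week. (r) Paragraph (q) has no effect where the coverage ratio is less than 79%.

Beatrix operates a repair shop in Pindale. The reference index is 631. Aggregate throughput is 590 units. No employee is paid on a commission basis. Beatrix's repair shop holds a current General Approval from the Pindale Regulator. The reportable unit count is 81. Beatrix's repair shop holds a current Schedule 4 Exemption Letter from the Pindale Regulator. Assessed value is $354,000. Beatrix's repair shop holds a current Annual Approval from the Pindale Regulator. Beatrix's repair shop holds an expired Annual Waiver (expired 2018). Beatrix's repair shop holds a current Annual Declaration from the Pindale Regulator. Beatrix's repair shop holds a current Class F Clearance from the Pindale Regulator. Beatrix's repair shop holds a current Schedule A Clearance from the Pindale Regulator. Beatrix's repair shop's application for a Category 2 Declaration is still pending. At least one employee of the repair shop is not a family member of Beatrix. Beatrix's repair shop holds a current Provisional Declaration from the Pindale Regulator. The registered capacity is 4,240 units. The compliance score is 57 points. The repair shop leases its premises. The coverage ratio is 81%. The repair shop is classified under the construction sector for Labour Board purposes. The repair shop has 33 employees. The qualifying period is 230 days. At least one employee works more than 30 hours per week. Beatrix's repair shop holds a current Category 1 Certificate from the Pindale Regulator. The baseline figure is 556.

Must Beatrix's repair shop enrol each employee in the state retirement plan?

Exception (a) is satisfied on its face — aggregate throughput is 590 units, meeting the 540 units threshold; the reference index is 631, under the 661 limit; a current Provisional Declaration is held. But applying paragraphs (f)–(m): (f) operates against (a): a current General Approval is held. (g) is engaged (the reportable unit count is 81, meeting the 81 threshold), but is set aside by (h): (h) operates against (g): the qualifying period is 230 days, meeting the 215 days threshold. (i) is triggered (assessed value is $354,000, meeting the $338,000 threshold), but yields to (j): (j) is triggered — the registered capacity is 4,240 units, less than the 4,370 units limit. (k) would limit (j) — the repair shop is classified under the construction sector — but (l) sets (k) aside: (l) applies — a current Schedule A Clearance is held. (m) is not triggered (the Category 2 Declaration is not current), so (l) stands. So (a) is unavailable.
Exception (b): no employee is paid on commission; the compliance score is 57 points, meeting the 52 points threshold — every condition holds. But applying paragraph (n): (n) is engaged — a current Annual Declaration is held. (b) is therefore removed.
Exception (c) requires that all employees are immediate family members of the owner; but at least one employee is not a family member, so (c) is unavailable.
Exception (d) requires that the employer's headcount is below 32; but the employer's headcount is 33, not below 32, so (d) is unavailable.
Exception (e): a current Annual Approval is held; a current Class F Clearance is held — every condition holds. However, paragraphs (q)–(r) must be considered: (q) operates against (e): at least one employee exceeds 30 hours/week. (r) is inapplicable (the coverage ratio is 81%, not less than 79%), so (q) stands. Exception (e) does not apply.
No exception displaces § 53.3.

Yes — Beatrix's repair shop must enrol each employee in the state retirement plan.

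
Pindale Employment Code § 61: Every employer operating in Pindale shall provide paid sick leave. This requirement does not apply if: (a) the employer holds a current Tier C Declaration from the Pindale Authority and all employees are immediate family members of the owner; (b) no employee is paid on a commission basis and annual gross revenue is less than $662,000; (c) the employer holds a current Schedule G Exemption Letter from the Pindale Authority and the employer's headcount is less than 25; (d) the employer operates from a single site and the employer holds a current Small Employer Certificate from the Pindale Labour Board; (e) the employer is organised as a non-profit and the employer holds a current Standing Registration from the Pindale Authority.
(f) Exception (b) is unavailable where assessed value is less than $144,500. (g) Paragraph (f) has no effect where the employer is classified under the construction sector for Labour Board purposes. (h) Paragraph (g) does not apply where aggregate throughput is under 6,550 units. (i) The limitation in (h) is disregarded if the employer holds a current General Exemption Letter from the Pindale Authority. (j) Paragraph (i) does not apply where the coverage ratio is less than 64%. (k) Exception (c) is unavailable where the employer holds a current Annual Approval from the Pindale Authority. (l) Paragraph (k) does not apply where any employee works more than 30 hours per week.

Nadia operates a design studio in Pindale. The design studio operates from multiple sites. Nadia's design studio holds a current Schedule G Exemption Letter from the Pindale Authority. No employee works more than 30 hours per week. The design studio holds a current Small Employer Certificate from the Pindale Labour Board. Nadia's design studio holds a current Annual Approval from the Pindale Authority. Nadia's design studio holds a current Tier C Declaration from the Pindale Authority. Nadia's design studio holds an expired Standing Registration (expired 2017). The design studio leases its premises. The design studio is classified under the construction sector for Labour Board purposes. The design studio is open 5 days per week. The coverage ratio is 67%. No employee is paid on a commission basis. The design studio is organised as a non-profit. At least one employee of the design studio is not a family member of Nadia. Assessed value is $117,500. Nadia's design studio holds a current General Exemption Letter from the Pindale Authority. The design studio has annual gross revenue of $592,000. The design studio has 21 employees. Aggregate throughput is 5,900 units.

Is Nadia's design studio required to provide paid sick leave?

No — exception (b) applies; Nadia's design studio is not required to provide paid sick leave.

Exception (a) requires that all employees are immediate family members of the owner; but at least one employee is not a family member, so (a) is unavailable.
All of (b)'s requirements are met (no employee is paid on commission; annual gross revenue is $592,000, less than the $662,000 limit). Applying paragraphs (f)–(j): (f) would limit (b) — assessed value is $117,500, less than the $144,500 limit — but (g) sets (f) aside: (g) operates against (f): the design studio is classified under the construction sector. (h) would limit (g) — aggregate throughput is 5,900 units, under the 6,550 units limit — but (i) sets (h) aside: (i) operates against (h): a current General Exemption Letter is held. (j), which would lift (i), does not operate here — the coverage ratio is 67%, not less than 64%. So (b) applies.
Exception (c) is satisfied on its face — a current Schedule G Exemption Letter is held; the employer's headcount is 21, less than the 25 limit. However, paragraphs (k)–(l) must be considered: (k) operates against (c): a current Annual Approval is held. (l) is not engaged (no employee exceeds 30 hours/week), so (k) stands. (c) is therefore removed.
Exception (d) fails — the employer operates from multiple sites.
Exception (e) fails — there is no Standing Registration in force.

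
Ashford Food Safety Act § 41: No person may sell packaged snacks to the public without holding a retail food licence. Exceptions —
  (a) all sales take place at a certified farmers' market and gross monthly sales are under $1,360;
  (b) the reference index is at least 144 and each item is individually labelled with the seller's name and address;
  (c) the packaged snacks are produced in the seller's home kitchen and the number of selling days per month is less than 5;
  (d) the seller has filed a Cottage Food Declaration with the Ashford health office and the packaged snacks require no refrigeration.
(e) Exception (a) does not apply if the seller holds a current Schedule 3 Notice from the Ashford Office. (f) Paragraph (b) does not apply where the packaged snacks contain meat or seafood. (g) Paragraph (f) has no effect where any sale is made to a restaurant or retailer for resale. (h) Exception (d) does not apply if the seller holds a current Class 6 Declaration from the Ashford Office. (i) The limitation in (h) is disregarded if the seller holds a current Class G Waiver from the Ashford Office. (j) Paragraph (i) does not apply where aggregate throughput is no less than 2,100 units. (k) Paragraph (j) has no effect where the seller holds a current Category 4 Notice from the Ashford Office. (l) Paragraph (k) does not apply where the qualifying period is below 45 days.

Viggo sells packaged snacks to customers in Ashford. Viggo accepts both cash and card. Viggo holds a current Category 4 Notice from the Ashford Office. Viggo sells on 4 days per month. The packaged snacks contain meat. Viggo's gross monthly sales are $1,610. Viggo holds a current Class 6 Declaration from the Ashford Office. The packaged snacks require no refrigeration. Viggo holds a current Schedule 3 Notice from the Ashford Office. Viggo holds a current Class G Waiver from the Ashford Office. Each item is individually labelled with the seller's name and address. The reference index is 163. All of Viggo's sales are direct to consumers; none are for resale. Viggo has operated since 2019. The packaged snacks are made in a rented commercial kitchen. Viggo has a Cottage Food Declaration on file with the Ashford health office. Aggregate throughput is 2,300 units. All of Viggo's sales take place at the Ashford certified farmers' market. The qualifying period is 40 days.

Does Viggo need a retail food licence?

Yes — Viggo must hold a retail food licence.

Exception (a) does not apply: gross monthly sales are $1,610, not under $1,360.
Exception (b)'s conditions are all satisfied: the reference index is 163, meeting the 144 threshold; items are individually labelled. Turning to paragraphs (f)–(g): (f) is engaged — the packaged snacks contain meat. (g), which would lift (f), is not engaged — no sales are for resale. So (b) is unavailable.
Exception (c) fails — the packaged snacks are made in a commercial kitchen, not a home kitchen.
Exception (d)'s conditions are all satisfied: a Cottage Food Declaration is on file; the packaged snacks are shelf-stable. But: (h) applies — a current Class 6 Declaration is held. (i) would limit (h) — a current Class G Waiver is held — but (j) sets (i) aside: (j) is engaged — aggregate throughput is 2,300 units, meeting the 2,100 units threshold. (k) applies (a current Category 4 Notice is held), but is itself disapplied by (l): (l) operates against (k): the qualifying period is 40 days, below the 45 days limit. So (d) is unavailable.
Every exception is unavailable, so the rule governs.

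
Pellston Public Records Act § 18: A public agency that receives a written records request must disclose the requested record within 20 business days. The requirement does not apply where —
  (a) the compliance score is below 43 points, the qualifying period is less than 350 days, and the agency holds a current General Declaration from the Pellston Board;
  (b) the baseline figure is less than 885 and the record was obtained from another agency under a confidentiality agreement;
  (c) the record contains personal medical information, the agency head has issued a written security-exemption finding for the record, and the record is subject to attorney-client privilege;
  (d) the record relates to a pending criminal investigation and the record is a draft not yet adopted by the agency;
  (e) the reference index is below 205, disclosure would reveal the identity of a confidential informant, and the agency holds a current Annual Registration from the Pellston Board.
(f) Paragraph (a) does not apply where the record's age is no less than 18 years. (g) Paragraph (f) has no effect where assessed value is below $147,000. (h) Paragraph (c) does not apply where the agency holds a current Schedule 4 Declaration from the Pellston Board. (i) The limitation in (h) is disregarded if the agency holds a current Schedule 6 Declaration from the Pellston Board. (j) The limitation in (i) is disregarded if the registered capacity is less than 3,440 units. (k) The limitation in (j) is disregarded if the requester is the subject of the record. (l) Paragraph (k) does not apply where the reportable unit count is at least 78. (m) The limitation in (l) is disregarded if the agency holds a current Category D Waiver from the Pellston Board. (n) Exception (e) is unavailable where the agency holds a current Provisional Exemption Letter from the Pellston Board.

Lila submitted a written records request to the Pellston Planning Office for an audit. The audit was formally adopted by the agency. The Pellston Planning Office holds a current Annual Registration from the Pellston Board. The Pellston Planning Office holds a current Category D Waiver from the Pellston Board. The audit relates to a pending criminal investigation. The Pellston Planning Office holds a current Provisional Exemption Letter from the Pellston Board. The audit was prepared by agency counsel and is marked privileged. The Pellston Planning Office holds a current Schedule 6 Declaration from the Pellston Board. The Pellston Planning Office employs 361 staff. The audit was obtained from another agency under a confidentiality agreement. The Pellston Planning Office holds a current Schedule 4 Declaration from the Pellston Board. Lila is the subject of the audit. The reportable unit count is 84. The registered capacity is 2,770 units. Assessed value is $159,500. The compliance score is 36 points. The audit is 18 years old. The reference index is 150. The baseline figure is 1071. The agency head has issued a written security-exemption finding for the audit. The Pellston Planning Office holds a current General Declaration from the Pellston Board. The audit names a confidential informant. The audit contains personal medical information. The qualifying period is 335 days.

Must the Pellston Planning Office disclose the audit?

Exception (a)'s conditions are all satisfied: the compliance score is 36 points, below the 43 points limit; the qualifying period is 335 days, less than the 350 days limit; a current General Declaration is held. But applying paragraphs (f)–(g): (f) operates against (a): the record's age is 18 years, meeting the 18 years threshold. (g), which would lift (f), is not triggered — assessed value is $159,500, not below $147,000. (a) is therefore removed.
Exception (b) requires that the baseline figure is less than 885; but the baseline figure is 1,071, not less than 885, so (b) is unavailable.
Exception (c)'s conditions are all satisfied: the audit contains personal medical information; a written security-exemption finding has been issued; the audit is privileged. Considering the limiting provisions: (h) would limit (c) — a current Schedule 4 Declaration is held — but (i) sets (h) aside: (i) operates against (h): a current Schedule 6 Declaration is held. (j) would limit (i) — the registered capacity is 2,770 units, less than the 3,440 units limit — but (k) sets (j) aside: (k) operates against (j): Lila is the subject of the audit. (l) would limit (k) — the reportable unit count is 84, meeting the 78 threshold — but (m) sets (l) aside: (m) operates against (l): a current Category D Waiver is held. So (c) applies.
Exception (d) fails — the audit has been formally adopted.
Exception (e)'s conditions are all satisfied: the reference index is 150, below the 205 limit; the audit names a confidential informant; a current Annual Registration is held. Turning to paragraph (n): (n) operates — a current Provisional Exemption Letter is held. Exception (e) does not apply.

No — exception (c) applies; the Pellston Planning Office is not required to disclose the audit.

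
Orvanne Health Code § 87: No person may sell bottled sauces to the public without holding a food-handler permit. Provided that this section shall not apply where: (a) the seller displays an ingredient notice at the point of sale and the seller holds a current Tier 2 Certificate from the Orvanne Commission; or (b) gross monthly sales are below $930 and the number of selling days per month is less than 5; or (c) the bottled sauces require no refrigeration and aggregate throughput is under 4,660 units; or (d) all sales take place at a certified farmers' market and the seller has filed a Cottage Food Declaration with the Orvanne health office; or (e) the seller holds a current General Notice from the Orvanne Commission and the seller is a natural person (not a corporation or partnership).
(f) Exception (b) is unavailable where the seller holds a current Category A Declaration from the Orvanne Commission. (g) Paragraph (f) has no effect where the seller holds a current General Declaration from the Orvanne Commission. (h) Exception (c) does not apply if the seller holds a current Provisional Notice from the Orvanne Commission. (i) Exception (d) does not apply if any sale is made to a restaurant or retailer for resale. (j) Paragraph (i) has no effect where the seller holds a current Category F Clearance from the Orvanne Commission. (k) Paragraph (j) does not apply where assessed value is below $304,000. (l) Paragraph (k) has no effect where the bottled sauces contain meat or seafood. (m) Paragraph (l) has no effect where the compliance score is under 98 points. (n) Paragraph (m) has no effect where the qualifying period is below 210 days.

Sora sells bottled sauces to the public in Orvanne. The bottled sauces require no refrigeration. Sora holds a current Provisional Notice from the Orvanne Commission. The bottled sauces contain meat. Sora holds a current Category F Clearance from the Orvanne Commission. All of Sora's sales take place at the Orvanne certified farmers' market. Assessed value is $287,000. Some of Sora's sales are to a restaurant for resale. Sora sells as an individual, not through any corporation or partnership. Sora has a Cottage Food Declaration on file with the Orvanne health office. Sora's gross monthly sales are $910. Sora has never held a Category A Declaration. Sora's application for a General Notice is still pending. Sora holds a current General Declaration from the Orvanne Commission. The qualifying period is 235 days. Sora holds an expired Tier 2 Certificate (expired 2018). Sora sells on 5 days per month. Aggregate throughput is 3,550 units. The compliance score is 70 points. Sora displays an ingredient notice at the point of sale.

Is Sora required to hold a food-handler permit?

Yes — Sora must hold a food-handler permit.

Exception (a) requires that the seller holds a current Tier 2 Certificate from the Orvanne Commission; but no current Tier 2 Certificate is held, so (a) is unavailable.
Exception (b) requires that the number of selling days per month is less than 5; but the number of selling days per month is 5, not less than 5, so (b) is unavailable.
Exception (c)'s conditions are all satisfied: the bottled sauces are shelf-stable; aggregate throughput is 3,550 units, under the 4,660 units limit. However, paragraph (h) must be considered: (h) is triggered — a current Provisional Notice is held. Exception (c) does not apply.
Exception (d) is satisfied on its face — all sales are at a certified farmers' market; a Cottage Food Declaration is on file. But: (i) operates against (d): some sales are to a restaurant for resale. (j) is engaged (a current Category F Clearance is held), but is displaced by (k): (k) is triggered — assessed value is $287,000, below the $304,000 limit. (l) would limit (k) — the bottled sauces contain meat — but (m) sets (l) aside: (m) operates — the compliance score is 70 points, under the 98 points limit. (n) is inapplicable (the qualifying period is 235 days, not below 210 days), so (m) stands. Exception (d) does not apply.
Exception (e) fails — there is no General Notice in force.
Every exception is unavailable, so the rule governs.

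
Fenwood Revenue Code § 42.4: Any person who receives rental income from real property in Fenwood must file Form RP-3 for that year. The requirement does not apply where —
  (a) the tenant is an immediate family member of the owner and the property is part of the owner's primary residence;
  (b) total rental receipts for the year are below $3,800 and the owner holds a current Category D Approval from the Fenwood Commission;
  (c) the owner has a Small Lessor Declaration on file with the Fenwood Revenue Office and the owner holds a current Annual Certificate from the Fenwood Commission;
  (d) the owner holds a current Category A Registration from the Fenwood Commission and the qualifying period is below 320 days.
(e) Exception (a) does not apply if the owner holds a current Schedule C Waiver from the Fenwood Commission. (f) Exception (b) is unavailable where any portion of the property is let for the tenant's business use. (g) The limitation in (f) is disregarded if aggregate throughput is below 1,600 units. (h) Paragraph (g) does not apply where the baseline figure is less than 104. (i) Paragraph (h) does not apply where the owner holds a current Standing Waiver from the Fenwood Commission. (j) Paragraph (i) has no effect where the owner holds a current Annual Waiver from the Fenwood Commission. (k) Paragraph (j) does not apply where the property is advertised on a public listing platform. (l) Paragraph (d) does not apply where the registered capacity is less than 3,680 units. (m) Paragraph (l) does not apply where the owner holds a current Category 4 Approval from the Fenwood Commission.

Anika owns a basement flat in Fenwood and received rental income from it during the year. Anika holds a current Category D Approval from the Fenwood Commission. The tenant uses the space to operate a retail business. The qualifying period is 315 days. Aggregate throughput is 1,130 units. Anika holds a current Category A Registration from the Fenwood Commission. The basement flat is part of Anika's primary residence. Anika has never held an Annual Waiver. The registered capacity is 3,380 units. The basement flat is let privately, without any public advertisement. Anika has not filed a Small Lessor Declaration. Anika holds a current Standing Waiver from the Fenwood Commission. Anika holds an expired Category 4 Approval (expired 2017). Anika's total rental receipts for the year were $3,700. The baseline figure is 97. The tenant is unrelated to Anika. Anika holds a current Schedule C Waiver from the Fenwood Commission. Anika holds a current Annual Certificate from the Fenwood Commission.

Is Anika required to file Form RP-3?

Exception (a) fails — the tenant is unrelated to the owner.
Exception (b): total rental receipts for the year are $3,700, below the $3,800 limit; a current Category D Approval is held — every condition holds. Considering the limiting provisions: (f) would limit (b) — the space is let for business use — but (g) sets (f) aside: (g) operates against (f): aggregate throughput is 1,130 units, below the 1,600 units limit. (h) is engaged (the baseline figure is 97, less than the 104 limit), but is displaced by (i): (i) operates against (h): a current Standing Waiver is held. (j), which would lift (i), is inapplicable — no current Annual Waiver is held. So (b) applies.
Exception (c) does not apply: no Small Lessor Declaration is on file.
Exception (d) is satisfied on its face — a current Category A Registration is held; the qualifying period is 315 days, below the 320 days limit. Turning to paragraphs (l)–(m): (l) operates against (d): the registered capacity is 3,380 units, less than the 3,680 units limit. (m) is not engaged (there is no Category 4 Approval in force), so (l) stands. (d) is therefore removed.

No — exception (b) applies; Anika is not required to file Form RP-3.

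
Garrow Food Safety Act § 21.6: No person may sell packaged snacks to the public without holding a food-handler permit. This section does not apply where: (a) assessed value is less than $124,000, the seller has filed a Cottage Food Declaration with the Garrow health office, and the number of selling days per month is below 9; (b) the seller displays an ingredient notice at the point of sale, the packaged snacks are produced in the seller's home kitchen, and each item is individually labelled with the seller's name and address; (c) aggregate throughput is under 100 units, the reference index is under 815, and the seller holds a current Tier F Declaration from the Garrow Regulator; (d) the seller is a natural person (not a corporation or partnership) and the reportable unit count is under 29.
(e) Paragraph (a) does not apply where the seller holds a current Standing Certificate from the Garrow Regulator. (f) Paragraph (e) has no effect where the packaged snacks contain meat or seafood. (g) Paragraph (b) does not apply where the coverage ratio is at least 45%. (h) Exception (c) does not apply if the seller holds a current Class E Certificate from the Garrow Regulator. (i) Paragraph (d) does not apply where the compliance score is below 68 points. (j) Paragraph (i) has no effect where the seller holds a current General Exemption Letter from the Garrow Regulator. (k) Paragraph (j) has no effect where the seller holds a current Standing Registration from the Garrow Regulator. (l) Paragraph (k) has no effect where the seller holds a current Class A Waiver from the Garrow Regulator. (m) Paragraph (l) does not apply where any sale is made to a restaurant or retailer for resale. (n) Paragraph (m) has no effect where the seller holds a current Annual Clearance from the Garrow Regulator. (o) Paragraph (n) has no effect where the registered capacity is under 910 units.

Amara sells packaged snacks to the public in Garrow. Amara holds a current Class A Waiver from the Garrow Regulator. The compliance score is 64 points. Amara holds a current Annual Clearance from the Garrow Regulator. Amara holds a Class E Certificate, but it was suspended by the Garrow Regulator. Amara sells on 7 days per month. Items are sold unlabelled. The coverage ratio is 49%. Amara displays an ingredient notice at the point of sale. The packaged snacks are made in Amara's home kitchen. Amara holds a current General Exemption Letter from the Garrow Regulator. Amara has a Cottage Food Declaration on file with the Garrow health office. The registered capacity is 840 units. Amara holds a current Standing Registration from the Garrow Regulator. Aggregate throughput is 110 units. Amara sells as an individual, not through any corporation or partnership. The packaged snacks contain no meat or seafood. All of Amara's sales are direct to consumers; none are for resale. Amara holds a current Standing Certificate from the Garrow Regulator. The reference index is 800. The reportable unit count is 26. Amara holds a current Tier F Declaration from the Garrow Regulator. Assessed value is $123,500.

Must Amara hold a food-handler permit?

Exception (a)'s conditions are all satisfied: assessed value is $123,500, less than the $124,000 limit; a Cottage Food Declaration is on file; the number of selling days per month is 7, below the 9 limit. Turning to paragraphs (e)–(f): (e) operates against (a): a current Standing Certificate is held. (f) is not engaged (the packaged snacks contain no meat or seafood), so (e) stands. So (a) is unavailable.
Exception (b) does not apply: items are sold unlabelled.
Exception (c) fails — aggregate throughput is 110 units, not under 100 units.
Exception (d) is satisfied on its face — the seller is a natural person; the reportable unit count is 26, under the 29 limit. Considering the limiting provisions: (i) would limit (d) — the compliance score is 64 points, below the 68 points limit — but (j) sets (i) aside: (j) operates against (i): a current General Exemption Letter is held. (k) applies (a current Standing Registration is held), but yields to (l): (l) applies — a current Class A Waiver is held. (m) is not engaged (no sales are for resale), so (l) stands. So (d) applies.

No — exception (d) applies; Amara is not required to hold a food-handler permit.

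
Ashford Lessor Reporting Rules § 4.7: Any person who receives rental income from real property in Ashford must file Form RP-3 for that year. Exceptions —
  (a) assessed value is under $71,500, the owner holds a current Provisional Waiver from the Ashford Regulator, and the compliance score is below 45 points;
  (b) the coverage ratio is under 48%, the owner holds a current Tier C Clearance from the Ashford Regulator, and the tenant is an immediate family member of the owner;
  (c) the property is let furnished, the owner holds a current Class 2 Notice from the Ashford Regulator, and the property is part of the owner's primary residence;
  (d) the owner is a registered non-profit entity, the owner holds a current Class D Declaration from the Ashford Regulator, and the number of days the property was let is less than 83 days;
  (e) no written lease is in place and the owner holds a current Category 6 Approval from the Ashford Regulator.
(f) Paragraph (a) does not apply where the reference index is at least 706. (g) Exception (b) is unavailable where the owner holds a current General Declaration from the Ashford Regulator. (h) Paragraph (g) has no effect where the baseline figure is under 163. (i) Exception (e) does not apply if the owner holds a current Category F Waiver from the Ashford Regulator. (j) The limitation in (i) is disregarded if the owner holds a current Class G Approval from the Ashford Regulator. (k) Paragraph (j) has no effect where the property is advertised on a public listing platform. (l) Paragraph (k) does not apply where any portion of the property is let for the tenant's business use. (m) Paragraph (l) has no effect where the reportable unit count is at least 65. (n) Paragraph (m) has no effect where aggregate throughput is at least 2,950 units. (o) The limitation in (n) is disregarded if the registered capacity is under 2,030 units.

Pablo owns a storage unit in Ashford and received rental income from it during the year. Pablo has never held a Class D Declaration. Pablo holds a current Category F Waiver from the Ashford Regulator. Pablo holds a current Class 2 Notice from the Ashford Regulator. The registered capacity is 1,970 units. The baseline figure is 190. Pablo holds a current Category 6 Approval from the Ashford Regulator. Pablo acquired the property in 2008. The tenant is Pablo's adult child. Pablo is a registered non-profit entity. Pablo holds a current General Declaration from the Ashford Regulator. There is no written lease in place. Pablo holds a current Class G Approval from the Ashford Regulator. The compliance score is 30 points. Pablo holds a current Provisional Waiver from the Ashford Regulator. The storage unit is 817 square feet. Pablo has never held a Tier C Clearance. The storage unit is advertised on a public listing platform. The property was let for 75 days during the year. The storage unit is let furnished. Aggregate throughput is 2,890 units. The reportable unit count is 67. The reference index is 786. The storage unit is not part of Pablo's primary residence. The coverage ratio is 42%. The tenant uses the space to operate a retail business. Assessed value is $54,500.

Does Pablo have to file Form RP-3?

Yes — Pablo must file Form RP-3.

All of (a)'s requirements are met (assessed value is $54,500, under the $71,500 limit; a current Provisional Waiver is held; the compliance score is 30 points, below the 45 points limit). But applying paragraph (f): (f) operates against (a): the reference index is 786, meeting the 706 threshold. So (a) is unavailable.
Exception (b) requires that the owner holds a current Tier C Clearance from the Ashford Regulator; but the Tier C Clearance is not current, so (b) is unavailable.
Exception (c) requires that the property is part of the owner's primary residence; but the storage unit is not part of the primary residence, so (c) is unavailable.
Exception (d) does not apply: the Class D Declaration is not current.
Exception (e)'s conditions are all satisfied: there is no written lease; a current Category 6 Approval is held. However, paragraphs (i)–(o) must be considered: (i) operates against (e): a current Category F Waiver is held. (j) applies (a current Class G Approval is held), but yields to (k): (k) operates against (j): the property is publicly advertised. (l) would limit (k) — the space is let for business use — but (m) sets (l) aside: (m) operates against (l): the reportable unit count is 67, meeting the 65 threshold. (n) does not operate here (aggregate throughput is 2,890 units, short of 2,950 units), so (m) stands. So (e) is unavailable.
None of the exceptions is available; § 4.7 applies in full.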